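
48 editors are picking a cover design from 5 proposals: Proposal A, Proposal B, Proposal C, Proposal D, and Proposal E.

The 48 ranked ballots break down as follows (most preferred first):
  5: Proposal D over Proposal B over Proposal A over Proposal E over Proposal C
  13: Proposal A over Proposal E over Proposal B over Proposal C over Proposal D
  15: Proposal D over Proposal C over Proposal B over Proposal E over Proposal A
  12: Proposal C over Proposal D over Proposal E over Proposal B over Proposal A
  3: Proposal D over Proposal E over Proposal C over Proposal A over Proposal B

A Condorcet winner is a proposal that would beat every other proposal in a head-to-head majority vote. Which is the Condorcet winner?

Proposal C

Proposal C vs Proposal A: 30–18
Proposal C vs Proposal B: 30–18
Proposal C vs Proposal D: 25–23
Proposal C vs Proposal E: 27–21
Proposal C beats every other proposal.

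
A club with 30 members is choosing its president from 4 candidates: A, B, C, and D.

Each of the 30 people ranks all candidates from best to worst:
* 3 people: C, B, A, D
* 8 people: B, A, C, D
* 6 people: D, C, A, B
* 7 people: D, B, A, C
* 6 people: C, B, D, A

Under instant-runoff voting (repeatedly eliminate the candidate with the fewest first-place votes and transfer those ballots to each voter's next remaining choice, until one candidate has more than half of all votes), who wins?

Round 1: A 0, B 8, C 9, D 13. A eliminated.
Round 2: B 8, C 9, D 13. B eliminated.
Round 3: C 17, D 13. C has a majority (≥16).

C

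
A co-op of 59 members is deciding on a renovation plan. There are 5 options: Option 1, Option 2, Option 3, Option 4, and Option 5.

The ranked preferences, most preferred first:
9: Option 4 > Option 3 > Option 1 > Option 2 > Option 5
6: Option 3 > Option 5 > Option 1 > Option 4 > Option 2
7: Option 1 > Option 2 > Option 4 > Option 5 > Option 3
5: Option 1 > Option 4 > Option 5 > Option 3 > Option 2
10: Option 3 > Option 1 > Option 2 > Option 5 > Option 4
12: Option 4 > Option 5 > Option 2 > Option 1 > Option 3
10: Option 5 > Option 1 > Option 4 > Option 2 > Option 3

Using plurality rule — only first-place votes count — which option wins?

First-place votes: Option 1 12, Option 2 0, Option 3 16, Option 4 21, Option 5 10.

Option 4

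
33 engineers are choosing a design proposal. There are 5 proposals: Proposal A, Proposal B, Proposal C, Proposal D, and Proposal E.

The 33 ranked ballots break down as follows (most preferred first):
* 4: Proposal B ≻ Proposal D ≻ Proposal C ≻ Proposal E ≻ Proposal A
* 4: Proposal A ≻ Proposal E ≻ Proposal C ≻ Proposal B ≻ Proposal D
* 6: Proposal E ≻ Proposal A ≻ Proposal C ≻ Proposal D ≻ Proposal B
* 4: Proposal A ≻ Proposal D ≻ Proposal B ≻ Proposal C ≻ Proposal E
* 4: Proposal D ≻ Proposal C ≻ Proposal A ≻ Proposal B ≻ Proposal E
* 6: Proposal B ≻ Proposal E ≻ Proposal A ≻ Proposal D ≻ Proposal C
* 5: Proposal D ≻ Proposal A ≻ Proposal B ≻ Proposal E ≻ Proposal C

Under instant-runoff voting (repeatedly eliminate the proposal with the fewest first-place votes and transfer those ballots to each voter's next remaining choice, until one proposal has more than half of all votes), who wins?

Round 1: Proposal A 8, Proposal B 10, Proposal C 0, Proposal D 9, Proposal E 6. Proposal C eliminated.
Round 2: Proposal A 8, Proposal B 10, Proposal D 9, Proposal E 6. Proposal E eliminated.
Round 3: Proposal A 14, Proposal B 10, Proposal D 9. Proposal D eliminated.
Round 4: Proposal A 23, Proposal B 10. Proposal A has a majority (≥17).

Proposal A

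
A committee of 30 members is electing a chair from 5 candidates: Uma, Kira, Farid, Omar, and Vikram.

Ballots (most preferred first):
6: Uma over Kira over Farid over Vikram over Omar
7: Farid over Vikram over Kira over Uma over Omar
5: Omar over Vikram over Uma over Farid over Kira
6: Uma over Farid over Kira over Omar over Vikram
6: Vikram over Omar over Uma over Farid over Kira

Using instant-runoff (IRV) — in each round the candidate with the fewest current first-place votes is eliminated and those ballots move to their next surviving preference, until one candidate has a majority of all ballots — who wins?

Round 1: Uma 12, Kira 0, Farid 7, Omar 5, Vikram 6. Kira eliminated.
Round 2: Uma 12, Farid 7, Omar 5, Vikram 6. Omar eliminated.
Round 3: Uma 12, Farid 7, Vikram 11. Farid eliminated.
Round 4: Uma 12, Vikram 18. Vikram has a majority (≥16).

Vikram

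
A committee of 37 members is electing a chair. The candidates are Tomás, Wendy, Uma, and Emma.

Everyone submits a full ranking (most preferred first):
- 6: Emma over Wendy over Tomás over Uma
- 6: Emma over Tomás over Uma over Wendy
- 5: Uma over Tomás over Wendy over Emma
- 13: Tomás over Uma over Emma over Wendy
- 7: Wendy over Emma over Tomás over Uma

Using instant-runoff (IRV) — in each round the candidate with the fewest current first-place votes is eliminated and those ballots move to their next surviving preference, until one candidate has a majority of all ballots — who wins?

Emma

Round 1: Tomás 13, Wendy 7, Uma 5, Emma 12. Uma eliminated.
Round 2: Tomás 18, Wendy 7, Emma 12. Wendy eliminated.
Round 3: Tomás 18, Emma 19. Emma has a majority (≥19).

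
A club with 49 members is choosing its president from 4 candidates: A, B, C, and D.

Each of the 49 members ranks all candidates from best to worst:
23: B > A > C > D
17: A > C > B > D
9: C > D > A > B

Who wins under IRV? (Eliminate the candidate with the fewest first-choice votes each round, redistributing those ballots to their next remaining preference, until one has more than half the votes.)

Round 1: A 17, B 23, C 9, D 0. D eliminated.
Round 2: A 17, B 23, C 9. C eliminated.
Round 3: A 26, B 23. A has a majority (≥25).

A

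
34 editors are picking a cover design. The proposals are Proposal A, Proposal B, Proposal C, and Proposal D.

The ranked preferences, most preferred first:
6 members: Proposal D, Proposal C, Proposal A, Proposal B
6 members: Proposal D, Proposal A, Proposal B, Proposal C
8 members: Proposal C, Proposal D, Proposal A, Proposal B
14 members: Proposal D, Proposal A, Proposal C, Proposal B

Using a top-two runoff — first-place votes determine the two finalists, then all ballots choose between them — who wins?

Proposal D

Round 1 first-place votes: Proposal A 0, Proposal B 0, Proposal C 8, Proposal D 26. Proposal D and Proposal C advance.
Runoff: Proposal D is ranked above Proposal C on 26 ballots, Proposal C above Proposal D on 8.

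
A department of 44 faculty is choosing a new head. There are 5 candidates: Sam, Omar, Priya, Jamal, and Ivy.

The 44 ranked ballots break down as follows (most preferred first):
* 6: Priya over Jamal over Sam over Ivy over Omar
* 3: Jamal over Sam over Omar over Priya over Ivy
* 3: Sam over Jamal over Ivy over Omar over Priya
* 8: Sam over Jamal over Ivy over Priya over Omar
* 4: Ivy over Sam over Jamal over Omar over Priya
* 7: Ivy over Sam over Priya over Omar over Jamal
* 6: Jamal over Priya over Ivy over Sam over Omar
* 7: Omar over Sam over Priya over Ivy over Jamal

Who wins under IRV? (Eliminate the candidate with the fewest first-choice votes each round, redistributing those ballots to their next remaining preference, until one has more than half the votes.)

Round 1: Sam 11, Omar 7, Priya 6, Jamal 9, Ivy 11. Priya eliminated.
Round 2: Sam 11, Omar 7, Jamal 15, Ivy 11. Omar eliminated.
Round 3: Sam 18, Jamal 15, Ivy 11. Ivy eliminated.
Round 4: Sam 29, Jamal 15. Sam has a majority (≥23).

Sam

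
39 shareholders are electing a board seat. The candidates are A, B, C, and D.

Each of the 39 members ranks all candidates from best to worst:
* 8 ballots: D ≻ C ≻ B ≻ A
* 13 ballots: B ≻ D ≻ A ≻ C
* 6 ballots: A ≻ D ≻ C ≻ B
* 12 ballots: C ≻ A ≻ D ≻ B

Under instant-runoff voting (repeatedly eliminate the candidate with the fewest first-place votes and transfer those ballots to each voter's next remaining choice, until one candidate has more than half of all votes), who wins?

D

Round 1: A 6, B 13, C 12, D 8. A eliminated.
Round 2: B 13, C 12, D 14. C eliminated.
Round 3: B 13, D 26. D has a majority (≥20).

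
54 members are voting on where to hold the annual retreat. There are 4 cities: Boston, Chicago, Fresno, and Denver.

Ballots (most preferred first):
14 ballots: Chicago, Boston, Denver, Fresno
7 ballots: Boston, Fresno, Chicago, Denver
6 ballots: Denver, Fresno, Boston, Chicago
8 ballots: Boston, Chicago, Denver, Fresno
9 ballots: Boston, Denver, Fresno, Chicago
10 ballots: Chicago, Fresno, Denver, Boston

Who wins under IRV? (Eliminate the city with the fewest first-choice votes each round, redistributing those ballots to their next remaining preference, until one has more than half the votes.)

Boston

Round 1: Boston 24, Chicago 24, Fresno 0, Denver 6. Fresno eliminated.
Round 2: Boston 24, Chicago 24, Denver 6. Denver eliminated.
Round 3: Boston 30, Chicago 24. Boston has a majority (≥28).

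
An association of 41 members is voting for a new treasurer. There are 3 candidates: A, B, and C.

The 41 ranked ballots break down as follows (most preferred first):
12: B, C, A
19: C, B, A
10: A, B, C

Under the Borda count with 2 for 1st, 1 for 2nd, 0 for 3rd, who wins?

B

A: 12×0 + 19×0 + 10×2 = 20
B: 12×2 + 19×1 + 10×1 = 53
C: 12×1 + 19×2 + 10×0 = 50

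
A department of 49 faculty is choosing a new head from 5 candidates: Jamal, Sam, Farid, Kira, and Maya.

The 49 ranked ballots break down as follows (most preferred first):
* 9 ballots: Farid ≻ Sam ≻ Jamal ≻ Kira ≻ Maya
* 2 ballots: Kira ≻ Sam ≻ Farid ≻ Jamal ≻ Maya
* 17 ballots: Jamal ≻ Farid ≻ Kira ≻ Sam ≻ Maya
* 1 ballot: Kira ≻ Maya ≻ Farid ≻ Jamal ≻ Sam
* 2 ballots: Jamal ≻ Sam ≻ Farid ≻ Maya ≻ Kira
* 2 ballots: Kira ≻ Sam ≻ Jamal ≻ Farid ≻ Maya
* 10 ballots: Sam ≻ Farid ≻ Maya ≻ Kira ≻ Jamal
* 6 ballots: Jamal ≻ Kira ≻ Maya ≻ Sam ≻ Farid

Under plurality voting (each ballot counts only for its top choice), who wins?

Jamal

First-place votes: Jamal 25, Sam 10, Farid 9, Kira 5, Maya 0.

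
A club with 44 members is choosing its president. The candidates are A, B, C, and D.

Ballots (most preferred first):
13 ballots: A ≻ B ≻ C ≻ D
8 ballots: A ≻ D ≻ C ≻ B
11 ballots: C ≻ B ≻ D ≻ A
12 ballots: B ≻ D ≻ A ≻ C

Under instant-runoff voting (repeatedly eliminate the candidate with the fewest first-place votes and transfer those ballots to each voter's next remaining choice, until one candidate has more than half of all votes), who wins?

Round 1: A 21, B 12, C 11, D 0. D eliminated.
Round 2: A 21, B 12, C 11. C eliminated.
Round 3: A 21, B 23. B has a majority (≥23).

B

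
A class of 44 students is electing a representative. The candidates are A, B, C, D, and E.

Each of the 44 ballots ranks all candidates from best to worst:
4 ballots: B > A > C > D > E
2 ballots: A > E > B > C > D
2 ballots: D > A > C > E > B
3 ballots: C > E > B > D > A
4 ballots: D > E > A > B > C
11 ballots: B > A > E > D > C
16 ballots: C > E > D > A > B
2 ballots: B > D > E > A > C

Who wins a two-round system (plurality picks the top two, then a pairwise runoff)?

Round 1 first-place votes: A 2, B 17, C 19, D 6, E 0. C and B advance.
Runoff: C is ranked above B on 21 ballots, B above C on 23.

B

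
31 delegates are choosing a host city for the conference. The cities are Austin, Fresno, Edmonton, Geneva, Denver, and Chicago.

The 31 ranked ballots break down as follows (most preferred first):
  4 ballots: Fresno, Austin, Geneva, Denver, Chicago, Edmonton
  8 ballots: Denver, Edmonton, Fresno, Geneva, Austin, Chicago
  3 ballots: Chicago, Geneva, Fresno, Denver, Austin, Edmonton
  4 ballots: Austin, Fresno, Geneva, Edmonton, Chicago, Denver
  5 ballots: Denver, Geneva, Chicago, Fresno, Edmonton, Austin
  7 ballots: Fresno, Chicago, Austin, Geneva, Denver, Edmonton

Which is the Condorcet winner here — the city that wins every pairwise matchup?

Fresno vs Austin: 27–4
Fresno vs Edmonton: 23–8
Fresno vs Geneva: 23–8
Fresno vs Denver: 18–13
Fresno vs Chicago: 23–8
Fresno beats every other city.

Fresno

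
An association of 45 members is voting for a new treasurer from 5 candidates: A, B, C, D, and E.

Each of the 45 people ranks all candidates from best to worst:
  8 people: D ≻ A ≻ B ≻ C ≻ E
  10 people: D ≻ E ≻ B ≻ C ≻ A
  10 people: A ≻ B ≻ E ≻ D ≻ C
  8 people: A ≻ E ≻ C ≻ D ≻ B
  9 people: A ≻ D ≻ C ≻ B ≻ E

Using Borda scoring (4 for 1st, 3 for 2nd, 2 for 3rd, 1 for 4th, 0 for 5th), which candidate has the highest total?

A: 8×3 + 10×0 + 10×4 + 8×4 + 9×4 = 132
B: 8×2 + 10×2 + 10×3 + 8×0 + 9×1 = 75
C: 8×1 + 10×1 + 10×0 + 8×2 + 9×2 = 52
D: 8×4 + 10×4 + 10×1 + 8×1 + 9×3 = 117
E: 8×0 + 10×3 + 10×2 + 8×3 + 9×0 = 74

A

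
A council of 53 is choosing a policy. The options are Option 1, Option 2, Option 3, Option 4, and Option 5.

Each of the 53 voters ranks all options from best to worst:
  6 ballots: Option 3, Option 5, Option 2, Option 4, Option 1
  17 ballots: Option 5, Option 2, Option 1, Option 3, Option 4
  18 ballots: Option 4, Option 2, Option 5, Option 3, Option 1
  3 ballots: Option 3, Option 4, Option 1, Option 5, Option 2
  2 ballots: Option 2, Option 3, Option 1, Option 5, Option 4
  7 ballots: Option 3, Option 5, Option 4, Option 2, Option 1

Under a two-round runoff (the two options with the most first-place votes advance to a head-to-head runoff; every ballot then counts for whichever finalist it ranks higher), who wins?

Round 1 first-place votes: Option 1 0, Option 2 2, Option 3 16, Option 4 18, Option 5 17. Option 4 and Option 5 advance.
Runoff: Option 4 is ranked above Option 5 on 21 ballots, Option 5 above Option 4 on 32.

Option 5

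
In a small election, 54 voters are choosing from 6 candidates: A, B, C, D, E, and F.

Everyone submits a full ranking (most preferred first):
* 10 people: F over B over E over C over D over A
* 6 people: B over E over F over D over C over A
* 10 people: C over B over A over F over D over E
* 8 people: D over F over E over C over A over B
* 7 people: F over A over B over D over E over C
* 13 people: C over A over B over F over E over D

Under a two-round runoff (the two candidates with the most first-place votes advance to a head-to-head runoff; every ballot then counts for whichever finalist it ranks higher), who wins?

F

Round 1 first-place votes: A 0, B 6, C 23, D 8, E 0, F 17. C and F advance.
Runoff: C is ranked above F on 23 ballots, F above C on 31.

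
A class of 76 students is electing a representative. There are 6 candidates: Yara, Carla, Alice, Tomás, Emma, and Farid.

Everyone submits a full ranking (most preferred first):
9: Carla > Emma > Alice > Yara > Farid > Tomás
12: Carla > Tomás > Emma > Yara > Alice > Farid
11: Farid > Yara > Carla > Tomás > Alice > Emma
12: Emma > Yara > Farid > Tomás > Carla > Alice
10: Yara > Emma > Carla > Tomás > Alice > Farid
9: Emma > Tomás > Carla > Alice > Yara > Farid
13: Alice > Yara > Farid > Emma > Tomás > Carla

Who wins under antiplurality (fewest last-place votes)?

Last-place votes: Yara 0, Carla 13, Alice 12, Tomás 9, Emma 11, Farid 31.

Yara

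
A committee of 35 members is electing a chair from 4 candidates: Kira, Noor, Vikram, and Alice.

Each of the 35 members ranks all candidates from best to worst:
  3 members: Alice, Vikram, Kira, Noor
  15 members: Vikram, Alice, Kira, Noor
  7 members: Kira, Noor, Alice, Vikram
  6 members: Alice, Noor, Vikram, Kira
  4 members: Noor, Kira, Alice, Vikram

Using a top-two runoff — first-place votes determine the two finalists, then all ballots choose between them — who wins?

Round 1 first-place votes: Kira 7, Noor 4, Vikram 15, Alice 9. Vikram and Alice advance.
Runoff: Vikram is ranked above Alice on 15 ballots, Alice above Vikram on 20.

Alice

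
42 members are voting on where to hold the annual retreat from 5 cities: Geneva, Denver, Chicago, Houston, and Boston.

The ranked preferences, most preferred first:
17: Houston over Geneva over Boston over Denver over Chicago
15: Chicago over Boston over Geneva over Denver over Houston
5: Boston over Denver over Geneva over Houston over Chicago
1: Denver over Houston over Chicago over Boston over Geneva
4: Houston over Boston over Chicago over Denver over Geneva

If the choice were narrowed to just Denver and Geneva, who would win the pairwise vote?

Denver is ranked above Geneva on 10 ballots; Geneva above Denver on 32.

Geneva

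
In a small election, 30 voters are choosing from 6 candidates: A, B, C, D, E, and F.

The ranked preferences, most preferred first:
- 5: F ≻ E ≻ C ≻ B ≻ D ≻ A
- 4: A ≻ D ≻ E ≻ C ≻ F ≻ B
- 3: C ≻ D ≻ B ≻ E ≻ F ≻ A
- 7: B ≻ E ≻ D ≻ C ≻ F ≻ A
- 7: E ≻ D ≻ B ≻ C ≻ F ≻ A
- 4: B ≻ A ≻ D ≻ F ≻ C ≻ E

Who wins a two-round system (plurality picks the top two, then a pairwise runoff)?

Round 1 first-place votes: A 4, B 11, C 3, D 0, E 7, F 5. B and E advance.
Runoff: B is ranked above E on 14 ballots, E above B on 16.

E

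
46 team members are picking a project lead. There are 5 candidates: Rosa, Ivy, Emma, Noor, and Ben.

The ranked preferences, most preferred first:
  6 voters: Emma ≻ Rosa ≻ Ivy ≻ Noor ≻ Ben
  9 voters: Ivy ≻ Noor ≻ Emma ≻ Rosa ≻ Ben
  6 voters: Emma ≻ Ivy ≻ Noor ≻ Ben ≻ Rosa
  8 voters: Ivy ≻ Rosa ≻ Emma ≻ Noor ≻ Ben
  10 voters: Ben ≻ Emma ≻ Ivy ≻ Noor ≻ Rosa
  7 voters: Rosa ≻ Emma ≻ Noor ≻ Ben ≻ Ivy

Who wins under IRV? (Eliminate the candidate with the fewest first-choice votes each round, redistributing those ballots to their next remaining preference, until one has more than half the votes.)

Emma

Round 1: Rosa 7, Ivy 17, Emma 12, Noor 0, Ben 10. Noor eliminated.
Round 2: Rosa 7, Ivy 17, Emma 12, Ben 10. Rosa eliminated.
Round 3: Ivy 17, Emma 19, Ben 10. Ben eliminated.
Round 4: Ivy 17, Emma 29. Emma has a majority (≥24).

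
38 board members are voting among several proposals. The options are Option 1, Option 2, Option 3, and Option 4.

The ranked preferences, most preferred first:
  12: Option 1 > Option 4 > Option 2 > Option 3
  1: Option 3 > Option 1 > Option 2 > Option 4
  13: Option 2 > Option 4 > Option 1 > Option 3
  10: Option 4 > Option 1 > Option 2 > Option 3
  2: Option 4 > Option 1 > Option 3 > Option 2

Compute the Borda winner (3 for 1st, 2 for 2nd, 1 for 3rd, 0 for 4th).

Option 4

Option 1: 12×3 + 1×2 + 13×1 + 10×2 + 2×2 = 75
Option 2: 12×1 + 1×1 + 13×3 + 10×1 + 2×0 = 62
Option 3: 12×0 + 1×3 + 13×0 + 10×0 + 2×1 = 5
Option 4: 12×2 + 1×0 + 13×2 + 10×3 + 2×3 = 86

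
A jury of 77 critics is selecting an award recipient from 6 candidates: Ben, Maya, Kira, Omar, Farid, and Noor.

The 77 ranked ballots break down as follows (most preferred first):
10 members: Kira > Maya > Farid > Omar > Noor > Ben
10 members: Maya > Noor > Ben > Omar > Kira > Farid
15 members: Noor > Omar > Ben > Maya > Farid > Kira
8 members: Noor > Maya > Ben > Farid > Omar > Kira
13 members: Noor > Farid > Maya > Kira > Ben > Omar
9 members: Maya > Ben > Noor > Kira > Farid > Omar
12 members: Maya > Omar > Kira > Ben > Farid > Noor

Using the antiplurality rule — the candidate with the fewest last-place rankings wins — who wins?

Last-place votes: Ben 10, Maya 0, Kira 23, Omar 22, Farid 10, Noor 12.

Maya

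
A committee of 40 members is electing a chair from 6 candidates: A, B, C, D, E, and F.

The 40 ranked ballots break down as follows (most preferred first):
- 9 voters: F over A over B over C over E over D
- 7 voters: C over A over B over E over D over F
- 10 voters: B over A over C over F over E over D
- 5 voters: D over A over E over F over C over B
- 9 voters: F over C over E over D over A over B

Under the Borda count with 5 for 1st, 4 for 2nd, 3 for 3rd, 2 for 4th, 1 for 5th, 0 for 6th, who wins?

A: 9×4 + 7×4 + 10×4 + 5×4 + 9×1 = 133
B: 9×3 + 7×3 + 10×5 + 5×0 + 9×0 = 98
C: 9×2 + 7×5 + 10×3 + 5×1 + 9×4 = 124
D: 9×0 + 7×1 + 10×0 + 5×5 + 9×2 = 50
E: 9×1 + 7×2 + 10×1 + 5×3 + 9×3 = 75
F: 9×5 + 7×0 + 10×2 + 5×2 + 9×5 = 120

A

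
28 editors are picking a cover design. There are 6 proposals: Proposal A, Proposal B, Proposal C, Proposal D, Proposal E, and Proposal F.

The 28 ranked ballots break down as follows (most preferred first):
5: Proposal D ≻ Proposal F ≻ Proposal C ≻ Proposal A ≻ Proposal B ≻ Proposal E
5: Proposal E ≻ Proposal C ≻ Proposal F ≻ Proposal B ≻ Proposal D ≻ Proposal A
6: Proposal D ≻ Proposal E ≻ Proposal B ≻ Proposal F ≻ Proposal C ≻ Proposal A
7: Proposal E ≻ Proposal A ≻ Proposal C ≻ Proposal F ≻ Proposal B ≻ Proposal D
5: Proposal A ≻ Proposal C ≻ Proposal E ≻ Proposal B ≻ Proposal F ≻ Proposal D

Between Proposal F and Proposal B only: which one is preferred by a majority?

Proposal F is ranked above Proposal B on 17 ballots; Proposal B above Proposal F on 11.

Proposal F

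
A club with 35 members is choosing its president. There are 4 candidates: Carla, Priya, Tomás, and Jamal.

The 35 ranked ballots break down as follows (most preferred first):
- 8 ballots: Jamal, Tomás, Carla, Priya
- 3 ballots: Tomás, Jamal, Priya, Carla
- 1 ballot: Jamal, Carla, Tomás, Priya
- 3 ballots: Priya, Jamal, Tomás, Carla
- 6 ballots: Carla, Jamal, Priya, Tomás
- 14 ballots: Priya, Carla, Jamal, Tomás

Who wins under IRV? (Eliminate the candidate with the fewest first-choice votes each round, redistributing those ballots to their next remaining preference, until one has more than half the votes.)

Jamal

Round 1: Carla 6, Priya 17, Tomás 3, Jamal 9. Tomás eliminated.
Round 2: Carla 6, Priya 17, Jamal 12. Carla eliminated.
Round 3: Priya 17, Jamal 18. Jamal has a majority (≥18).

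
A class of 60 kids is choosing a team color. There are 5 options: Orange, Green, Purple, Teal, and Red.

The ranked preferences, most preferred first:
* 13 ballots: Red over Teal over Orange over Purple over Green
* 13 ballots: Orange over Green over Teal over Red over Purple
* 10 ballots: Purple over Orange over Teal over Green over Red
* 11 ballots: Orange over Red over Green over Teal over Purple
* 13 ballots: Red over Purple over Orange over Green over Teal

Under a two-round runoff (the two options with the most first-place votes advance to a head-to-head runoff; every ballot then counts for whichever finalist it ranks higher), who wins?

Round 1 first-place votes: Orange 24, Green 0, Purple 10, Teal 0, Red 26. Red and Orange advance.
Runoff: Red is ranked above Orange on 26 ballots, Orange above Red on 34.

Orange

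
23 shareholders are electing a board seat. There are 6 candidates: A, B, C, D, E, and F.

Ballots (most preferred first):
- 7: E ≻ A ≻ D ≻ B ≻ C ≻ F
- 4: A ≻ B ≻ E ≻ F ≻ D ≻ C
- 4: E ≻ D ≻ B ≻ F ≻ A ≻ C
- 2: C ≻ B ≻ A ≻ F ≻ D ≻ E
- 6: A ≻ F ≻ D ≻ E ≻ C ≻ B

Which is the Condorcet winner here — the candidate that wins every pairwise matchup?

A

A vs B: 17–6
A vs C: 21–2
A vs D: 19–4
A vs E: 12–11
A vs F: 19–4
A beats every other candidate.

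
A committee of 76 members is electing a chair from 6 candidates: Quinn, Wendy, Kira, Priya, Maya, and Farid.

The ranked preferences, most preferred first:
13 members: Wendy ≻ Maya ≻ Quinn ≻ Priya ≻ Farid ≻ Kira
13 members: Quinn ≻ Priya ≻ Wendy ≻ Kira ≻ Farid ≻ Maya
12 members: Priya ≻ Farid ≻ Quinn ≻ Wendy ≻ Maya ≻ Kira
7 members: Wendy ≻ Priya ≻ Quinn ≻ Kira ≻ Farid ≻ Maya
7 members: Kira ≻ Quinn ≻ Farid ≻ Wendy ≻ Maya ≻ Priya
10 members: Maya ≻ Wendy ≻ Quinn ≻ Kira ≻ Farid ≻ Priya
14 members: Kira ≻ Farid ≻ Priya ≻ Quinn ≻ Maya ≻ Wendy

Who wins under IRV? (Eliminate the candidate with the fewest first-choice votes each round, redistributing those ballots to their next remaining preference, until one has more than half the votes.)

Round 1: Quinn 13, Wendy 20, Kira 21, Priya 12, Maya 10, Farid 0. Farid eliminated.
Round 2: Quinn 13, Wendy 20, Kira 21, Priya 12, Maya 10. Maya eliminated.
Round 3: Quinn 13, Wendy 30, Kira 21, Priya 12. Priya eliminated.
Round 4: Quinn 25, Wendy 30, Kira 21. Kira eliminated.
Round 5: Quinn 46, Wendy 30. Quinn has a majority (≥39).

Quinn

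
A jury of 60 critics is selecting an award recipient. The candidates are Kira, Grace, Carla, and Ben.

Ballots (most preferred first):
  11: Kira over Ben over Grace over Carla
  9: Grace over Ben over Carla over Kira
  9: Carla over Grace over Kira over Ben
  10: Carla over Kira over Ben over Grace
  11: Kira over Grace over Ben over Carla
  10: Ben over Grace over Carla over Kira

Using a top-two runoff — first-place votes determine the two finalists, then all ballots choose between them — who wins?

Round 1 first-place votes: Kira 22, Grace 9, Carla 19, Ben 10. Kira and Carla advance.
Runoff: Kira is ranked above Carla on 22 ballots, Carla above Kira on 38.

Carla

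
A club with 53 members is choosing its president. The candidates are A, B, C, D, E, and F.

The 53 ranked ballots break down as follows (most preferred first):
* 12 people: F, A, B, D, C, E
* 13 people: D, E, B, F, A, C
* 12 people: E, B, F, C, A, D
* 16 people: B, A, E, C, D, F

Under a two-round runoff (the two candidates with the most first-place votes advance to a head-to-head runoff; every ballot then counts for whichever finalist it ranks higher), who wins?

B

Round 1 first-place votes: A 0, B 16, C 0, D 13, E 12, F 12. B and D advance.
Runoff: B is ranked above D on 40 ballots, D above B on 13.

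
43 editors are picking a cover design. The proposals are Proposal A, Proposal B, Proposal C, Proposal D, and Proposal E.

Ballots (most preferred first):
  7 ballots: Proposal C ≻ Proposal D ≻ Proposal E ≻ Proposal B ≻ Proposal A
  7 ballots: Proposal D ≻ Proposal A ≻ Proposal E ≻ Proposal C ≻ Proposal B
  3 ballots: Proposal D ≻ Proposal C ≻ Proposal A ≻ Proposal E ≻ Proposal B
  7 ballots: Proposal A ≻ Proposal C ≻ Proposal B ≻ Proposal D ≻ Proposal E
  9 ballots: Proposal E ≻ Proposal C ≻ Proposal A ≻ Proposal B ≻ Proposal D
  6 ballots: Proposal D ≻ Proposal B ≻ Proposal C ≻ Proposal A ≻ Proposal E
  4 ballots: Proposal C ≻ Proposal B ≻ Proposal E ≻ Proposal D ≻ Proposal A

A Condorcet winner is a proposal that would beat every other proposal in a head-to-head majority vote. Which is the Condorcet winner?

Proposal C

Proposal C vs Proposal A: 29–14
Proposal C vs Proposal B: 37–6
Proposal C vs Proposal D: 27–16
Proposal C vs Proposal E: 27–16
Proposal C beats every other proposal.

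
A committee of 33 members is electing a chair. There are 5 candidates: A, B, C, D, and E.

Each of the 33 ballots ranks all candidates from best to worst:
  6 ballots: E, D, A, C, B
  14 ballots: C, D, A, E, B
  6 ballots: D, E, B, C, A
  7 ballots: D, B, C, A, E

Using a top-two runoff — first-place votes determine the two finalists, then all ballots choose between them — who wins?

Round 1 first-place votes: A 0, B 0, C 14, D 13, E 6. C and D advance.
Runoff: C is ranked above D on 14 ballots, D above C on 19.

D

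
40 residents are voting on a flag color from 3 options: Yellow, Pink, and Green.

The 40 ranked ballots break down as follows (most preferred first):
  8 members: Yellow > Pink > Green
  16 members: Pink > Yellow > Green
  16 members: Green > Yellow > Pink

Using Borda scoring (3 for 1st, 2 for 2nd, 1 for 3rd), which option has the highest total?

Yellow

Yellow: 8×3 + 16×2 + 16×2 = 88
Pink: 8×2 + 16×3 + 16×1 = 80
Green: 8×1 + 16×1 + 16×3 = 72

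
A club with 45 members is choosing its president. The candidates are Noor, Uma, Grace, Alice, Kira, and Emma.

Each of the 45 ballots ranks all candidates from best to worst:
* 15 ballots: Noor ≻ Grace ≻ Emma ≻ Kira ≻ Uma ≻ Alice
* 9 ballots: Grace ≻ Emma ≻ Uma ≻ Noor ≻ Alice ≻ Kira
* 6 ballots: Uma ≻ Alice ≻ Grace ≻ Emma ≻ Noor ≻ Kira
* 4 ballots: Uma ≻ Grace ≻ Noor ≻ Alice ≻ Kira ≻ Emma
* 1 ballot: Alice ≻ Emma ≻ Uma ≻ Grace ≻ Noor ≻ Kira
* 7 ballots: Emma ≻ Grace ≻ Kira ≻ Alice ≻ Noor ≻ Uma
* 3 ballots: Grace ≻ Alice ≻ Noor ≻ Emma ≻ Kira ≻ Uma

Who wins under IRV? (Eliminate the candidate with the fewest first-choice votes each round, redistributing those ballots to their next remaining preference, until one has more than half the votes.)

Grace

Round 1: Noor 15, Uma 10, Grace 12, Alice 1, Kira 0, Emma 7. Kira eliminated.
Round 2: Noor 15, Uma 10, Grace 12, Alice 1, Emma 7. Alice eliminated.
Round 3: Noor 15, Uma 10, Grace 12, Emma 8. Emma eliminated.
Round 4: Noor 15, Uma 11, Grace 19. Uma eliminated.
Round 5: Noor 15, Grace 30. Grace has a majority (≥23).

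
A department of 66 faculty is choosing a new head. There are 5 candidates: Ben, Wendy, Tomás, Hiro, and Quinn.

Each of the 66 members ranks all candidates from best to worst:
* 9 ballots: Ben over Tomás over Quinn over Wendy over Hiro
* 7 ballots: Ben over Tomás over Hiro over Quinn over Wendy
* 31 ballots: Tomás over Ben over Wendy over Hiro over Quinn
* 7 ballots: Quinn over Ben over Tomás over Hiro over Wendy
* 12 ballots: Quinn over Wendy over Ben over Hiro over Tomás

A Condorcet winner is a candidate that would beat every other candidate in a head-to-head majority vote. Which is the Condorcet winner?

Ben vs Wendy: 54–12
Ben vs Tomás: 35–31
Ben vs Hiro: 66–0
Ben vs Quinn: 47–19
Ben beats every other candidate.

Ben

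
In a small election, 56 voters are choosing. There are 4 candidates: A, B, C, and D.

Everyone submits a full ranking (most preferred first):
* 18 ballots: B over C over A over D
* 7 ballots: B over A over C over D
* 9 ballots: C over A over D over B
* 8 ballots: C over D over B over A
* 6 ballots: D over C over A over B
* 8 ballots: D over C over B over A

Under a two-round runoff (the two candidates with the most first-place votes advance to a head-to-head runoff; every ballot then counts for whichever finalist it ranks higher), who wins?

C

Round 1 first-place votes: A 0, B 25, C 17, D 14. B and C advance.
Runoff: B is ranked above C on 25 ballots, C above B on 31.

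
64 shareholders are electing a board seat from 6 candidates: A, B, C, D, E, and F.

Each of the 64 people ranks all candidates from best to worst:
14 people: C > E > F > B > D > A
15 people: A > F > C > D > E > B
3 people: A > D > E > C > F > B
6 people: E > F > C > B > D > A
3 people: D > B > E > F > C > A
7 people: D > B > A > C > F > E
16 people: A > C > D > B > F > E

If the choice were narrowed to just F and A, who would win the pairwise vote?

F is ranked above A on 23 ballots; A above F on 41.

A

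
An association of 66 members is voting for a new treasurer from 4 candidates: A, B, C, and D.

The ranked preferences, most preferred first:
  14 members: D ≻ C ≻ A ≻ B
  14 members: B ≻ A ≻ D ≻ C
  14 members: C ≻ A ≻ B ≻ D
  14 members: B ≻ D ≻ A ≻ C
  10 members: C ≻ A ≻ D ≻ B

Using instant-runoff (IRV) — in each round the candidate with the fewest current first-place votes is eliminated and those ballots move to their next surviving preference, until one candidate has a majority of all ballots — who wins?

C

Round 1: A 0, B 28, C 24, D 14. A eliminated.
Round 2: B 28, C 24, D 14. D eliminated.
Round 3: B 28, C 38. C has a majority (≥34).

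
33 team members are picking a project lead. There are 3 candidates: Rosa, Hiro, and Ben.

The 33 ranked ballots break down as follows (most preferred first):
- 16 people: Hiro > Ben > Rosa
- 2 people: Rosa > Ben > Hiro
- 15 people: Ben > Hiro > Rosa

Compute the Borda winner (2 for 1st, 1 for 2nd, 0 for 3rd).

Ben

Rosa: 16×0 + 2×2 + 15×0 = 4
Hiro: 16×2 + 2×0 + 15×1 = 47
Ben: 16×1 + 2×1 + 15×2 = 48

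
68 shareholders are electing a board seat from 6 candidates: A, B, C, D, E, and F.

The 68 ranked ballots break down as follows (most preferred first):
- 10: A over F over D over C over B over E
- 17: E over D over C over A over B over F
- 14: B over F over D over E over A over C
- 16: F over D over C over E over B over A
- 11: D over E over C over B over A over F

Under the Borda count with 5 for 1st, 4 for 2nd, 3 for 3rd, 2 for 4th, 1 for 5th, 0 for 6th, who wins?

A: 10×5 + 17×2 + 14×1 + 16×0 + 11×1 = 109
B: 10×1 + 17×1 + 14×5 + 16×1 + 11×2 = 135
C: 10×2 + 17×3 + 14×0 + 16×3 + 11×3 = 152
D: 10×3 + 17×4 + 14×3 + 16×4 + 11×5 = 259
E: 10×0 + 17×5 + 14×2 + 16×2 + 11×4 = 189
F: 10×4 + 17×0 + 14×4 + 16×5 + 11×0 = 176

D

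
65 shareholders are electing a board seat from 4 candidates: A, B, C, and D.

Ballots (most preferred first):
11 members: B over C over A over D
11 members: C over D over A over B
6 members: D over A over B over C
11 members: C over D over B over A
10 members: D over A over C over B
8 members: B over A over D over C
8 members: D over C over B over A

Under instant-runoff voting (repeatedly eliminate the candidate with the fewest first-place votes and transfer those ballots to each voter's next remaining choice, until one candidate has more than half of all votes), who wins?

C

Round 1: A 0, B 19, C 22, D 24. A eliminated.
Round 2: B 19, C 22, D 24. B eliminated.
Round 3: C 33, D 32. C has a majority (≥33).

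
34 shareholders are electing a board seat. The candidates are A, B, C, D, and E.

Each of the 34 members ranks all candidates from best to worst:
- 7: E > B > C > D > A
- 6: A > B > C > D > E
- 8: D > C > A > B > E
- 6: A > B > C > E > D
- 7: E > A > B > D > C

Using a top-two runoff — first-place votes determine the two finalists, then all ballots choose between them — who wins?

A

Round 1 first-place votes: A 12, B 0, C 0, D 8, E 14. E and A advance.
Runoff: E is ranked above A on 14 ballots, A above E on 20.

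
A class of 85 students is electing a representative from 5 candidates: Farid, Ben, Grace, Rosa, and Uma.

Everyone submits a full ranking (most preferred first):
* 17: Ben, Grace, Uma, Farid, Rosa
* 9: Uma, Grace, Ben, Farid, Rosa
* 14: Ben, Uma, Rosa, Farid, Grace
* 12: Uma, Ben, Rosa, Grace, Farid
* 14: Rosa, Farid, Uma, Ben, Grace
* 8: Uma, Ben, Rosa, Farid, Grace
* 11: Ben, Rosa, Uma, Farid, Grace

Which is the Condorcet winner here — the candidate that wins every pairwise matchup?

Uma vs Farid: 71–14
Uma vs Ben: 43–42
Uma vs Grace: 68–17
Uma vs Rosa: 60–25
Uma beats every other candidate.

Uma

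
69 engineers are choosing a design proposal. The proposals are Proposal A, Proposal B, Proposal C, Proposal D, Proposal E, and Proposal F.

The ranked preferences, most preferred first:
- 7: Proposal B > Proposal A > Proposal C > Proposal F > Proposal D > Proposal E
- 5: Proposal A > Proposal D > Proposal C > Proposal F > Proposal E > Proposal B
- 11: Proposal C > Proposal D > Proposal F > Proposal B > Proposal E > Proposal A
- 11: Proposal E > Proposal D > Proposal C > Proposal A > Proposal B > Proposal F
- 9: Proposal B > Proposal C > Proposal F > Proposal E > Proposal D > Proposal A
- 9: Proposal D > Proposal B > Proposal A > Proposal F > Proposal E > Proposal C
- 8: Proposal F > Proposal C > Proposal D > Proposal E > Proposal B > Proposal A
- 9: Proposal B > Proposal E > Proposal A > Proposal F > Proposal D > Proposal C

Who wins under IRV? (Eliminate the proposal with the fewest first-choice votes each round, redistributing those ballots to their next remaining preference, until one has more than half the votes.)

Round 1: Proposal A 5, Proposal B 25, Proposal C 11, Proposal D 9, Proposal E 11, Proposal F 8. Proposal A eliminated.
Round 2: Proposal B 25, Proposal C 11, Proposal D 14, Proposal E 11, Proposal F 8. Proposal F eliminated.
Round 3: Proposal B 25, Proposal C 19, Proposal D 14, Proposal E 11. Proposal E eliminated.
Round 4: Proposal B 25, Proposal C 19, Proposal D 25. Proposal C eliminated.
Round 5: Proposal B 25, Proposal D 44. Proposal D has a majority (≥35).

Proposal D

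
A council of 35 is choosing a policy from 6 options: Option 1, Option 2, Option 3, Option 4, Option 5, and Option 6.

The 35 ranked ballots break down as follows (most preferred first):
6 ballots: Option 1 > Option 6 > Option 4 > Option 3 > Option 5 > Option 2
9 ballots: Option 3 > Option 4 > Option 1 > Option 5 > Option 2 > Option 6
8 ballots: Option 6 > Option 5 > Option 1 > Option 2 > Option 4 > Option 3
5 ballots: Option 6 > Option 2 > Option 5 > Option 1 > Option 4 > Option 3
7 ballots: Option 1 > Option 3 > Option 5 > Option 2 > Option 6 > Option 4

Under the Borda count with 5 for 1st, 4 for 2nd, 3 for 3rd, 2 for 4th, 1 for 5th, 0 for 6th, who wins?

Option 1: 6×5 + 9×3 + 8×3 + 5×2 + 7×5 = 126
Option 2: 6×0 + 9×1 + 8×2 + 5×4 + 7×2 = 59
Option 3: 6×2 + 9×5 + 8×0 + 5×0 + 7×4 = 85
Option 4: 6×3 + 9×4 + 8×1 + 5×1 + 7×0 = 67
Option 5: 6×1 + 9×2 + 8×4 + 5×3 + 7×3 = 92
Option 6: 6×4 + 9×0 + 8×5 + 5×5 + 7×1 = 96

Option 1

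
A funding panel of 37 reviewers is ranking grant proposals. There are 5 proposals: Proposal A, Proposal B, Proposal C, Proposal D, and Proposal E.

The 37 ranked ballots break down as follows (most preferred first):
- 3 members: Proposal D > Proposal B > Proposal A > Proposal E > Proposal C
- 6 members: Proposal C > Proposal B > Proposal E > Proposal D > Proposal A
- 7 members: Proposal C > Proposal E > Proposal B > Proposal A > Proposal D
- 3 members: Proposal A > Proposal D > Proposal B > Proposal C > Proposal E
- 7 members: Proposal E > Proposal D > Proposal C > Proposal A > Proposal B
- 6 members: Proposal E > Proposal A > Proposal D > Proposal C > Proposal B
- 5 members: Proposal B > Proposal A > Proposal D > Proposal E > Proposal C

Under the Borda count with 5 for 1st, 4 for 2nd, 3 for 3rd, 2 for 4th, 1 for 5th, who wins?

Proposal E

Proposal A: 3×3 + 6×1 + 7×2 + 3×5 + 7×2 + 6×4 + 5×4 = 102
Proposal B: 3×4 + 6×4 + 7×3 + 3×3 + 7×1 + 6×1 + 5×5 = 104
Proposal C: 3×1 + 6×5 + 7×5 + 3×2 + 7×3 + 6×2 + 5×1 = 112
Proposal D: 3×5 + 6×2 + 7×1 + 3×4 + 7×4 + 6×3 + 5×3 = 107
Proposal E: 3×2 + 6×3 + 7×4 + 3×1 + 7×5 + 6×5 + 5×2 = 130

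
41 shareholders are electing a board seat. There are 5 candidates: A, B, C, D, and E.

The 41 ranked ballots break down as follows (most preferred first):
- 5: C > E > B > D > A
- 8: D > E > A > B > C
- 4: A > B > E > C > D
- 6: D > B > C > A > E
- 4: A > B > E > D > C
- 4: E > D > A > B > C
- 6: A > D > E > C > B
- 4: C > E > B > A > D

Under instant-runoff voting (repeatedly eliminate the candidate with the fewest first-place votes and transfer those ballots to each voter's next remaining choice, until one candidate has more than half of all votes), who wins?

Round 1: A 14, B 0, C 9, D 14, E 4. B eliminated.
Round 2: A 14, C 9, D 14, E 4. E eliminated.
Round 3: A 14, C 9, D 18. C eliminated.
Round 4: A 18, D 23. D has a majority (≥21).

D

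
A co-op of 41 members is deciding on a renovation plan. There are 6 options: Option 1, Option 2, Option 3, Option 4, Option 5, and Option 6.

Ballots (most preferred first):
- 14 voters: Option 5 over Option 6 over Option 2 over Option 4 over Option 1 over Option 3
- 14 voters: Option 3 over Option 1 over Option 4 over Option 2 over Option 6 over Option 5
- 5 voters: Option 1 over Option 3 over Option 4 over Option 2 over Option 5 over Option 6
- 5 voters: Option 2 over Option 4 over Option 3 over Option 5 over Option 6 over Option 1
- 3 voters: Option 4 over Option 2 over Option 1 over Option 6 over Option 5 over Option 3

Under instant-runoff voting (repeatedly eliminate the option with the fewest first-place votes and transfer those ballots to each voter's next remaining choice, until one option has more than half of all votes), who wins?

Option 3

Round 1: Option 1 5, Option 2 5, Option 3 14, Option 4 3, Option 5 14, Option 6 0. Option 6 eliminated.
Round 2: Option 1 5, Option 2 5, Option 3 14, Option 4 3, Option 5 14. Option 4 eliminated.
Round 3: Option 1 5, Option 2 8, Option 3 14, Option 5 14. Option 1 eliminated.
Round 4: Option 2 8, Option 3 19, Option 5 14. Option 2 eliminated.
Round 5: Option 3 24, Option 5 17. Option 3 has a majority (≥21).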